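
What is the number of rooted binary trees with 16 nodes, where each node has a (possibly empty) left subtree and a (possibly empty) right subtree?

35357670

Rooted binary trees with 16 nodes (each child slot possibly empty) number C_16.
C_16 = 35357670.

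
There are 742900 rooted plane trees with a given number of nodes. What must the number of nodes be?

14

Rooted ordered trees on m nodes are counted by C_{m−1}. Since C_13 = 742900, the index is 13.
So the index is 13, and the number of nodes is 13 + 1 = 14.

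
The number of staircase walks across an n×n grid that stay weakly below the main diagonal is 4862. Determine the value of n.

9

Such diagonal-avoiding paths in an n×n grid are counted by C_n, and C_9 = 4862.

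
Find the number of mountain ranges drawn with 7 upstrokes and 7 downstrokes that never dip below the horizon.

Dyck paths of semilength n (length 2n) are counted by C_n; here n = 7.
C_7 = C_6 · 2(2·6+1)/(6+2) = 132 · 26/8 = 429.

429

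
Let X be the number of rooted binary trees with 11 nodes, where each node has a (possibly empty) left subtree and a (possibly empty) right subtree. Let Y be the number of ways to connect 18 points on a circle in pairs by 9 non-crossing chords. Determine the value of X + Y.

63648

Rooted binary trees with 11 nodes (each child slot possibly empty) number C_11. So X = C_11 = 58786.
Non-crossing perfect matchings of 2n points on a circle are counted by C_n; with 18 points, n = 9. So Y = C_9 = 4862.
X + Y = 58786 + 4862 = 63648.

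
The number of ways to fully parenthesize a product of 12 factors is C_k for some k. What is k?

Parenthesizations of m factors correspond to full binary trees with m leaves, counted by C_{m−1}; m = 12 gives C_11.

11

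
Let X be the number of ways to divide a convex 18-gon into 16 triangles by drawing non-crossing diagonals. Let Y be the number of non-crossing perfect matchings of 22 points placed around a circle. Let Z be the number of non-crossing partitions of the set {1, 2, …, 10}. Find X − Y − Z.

Triangulations of a convex m-gon are counted by C_{m−2}; with m = 18 this is C_16. So X = C_16 = 35357670.
Pairing 22 circle points by 11 non-crossing chords gives C_11 matchings. So Y = C_11 = 58786.
The non-crossing partitions of [10] form a lattice of size C_10. So Z = C_10 = 16796.
X − Y − Z = 35357670 − 58786 − 16796 = 35282088.

35282088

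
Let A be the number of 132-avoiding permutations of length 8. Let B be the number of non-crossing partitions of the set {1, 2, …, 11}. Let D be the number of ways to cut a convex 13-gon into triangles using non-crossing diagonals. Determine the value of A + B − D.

For any fixed pattern of length 3, the pattern-avoiding permutations of [8] number C_8. So A = C_8 = 1430.
Non-crossing partitions of an n-element set are counted by C_n; here n = 11. So B = C_11 = 58786.
Triangulations of a convex m-gon are counted by C_{m−2}; with m = 13 this is C_11. So D = C_11 = 58786.
A + B − D = 1430 + 58786 − 58786 = 1430.

1430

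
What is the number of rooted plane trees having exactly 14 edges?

2674440

A rooted plane tree with 14 edges has 15 nodes, and the count is C_14.
C_14 = C(28,14)/15 = 40116600/15 = 2674440.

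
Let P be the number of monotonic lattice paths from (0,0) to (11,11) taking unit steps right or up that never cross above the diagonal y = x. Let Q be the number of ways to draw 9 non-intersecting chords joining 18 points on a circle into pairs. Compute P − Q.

53924

Monotone paths in an n×n grid that stay weakly below the diagonal are counted by C_n; here n = 11. So P = C_11 = 58786.
Non-crossing perfect matchings of 2n points on a circle are counted by C_n; with 18 points, n = 9. So Q = C_9 = 4862.
P − Q = 58786 − 4862 = 53924.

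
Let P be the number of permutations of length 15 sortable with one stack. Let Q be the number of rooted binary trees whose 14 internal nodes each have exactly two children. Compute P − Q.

7020405

Stack-sortable permutations are exactly the 231-avoiding ones, counted by C_n; here n = 15. So P = C_15 = 9694845.
The number of full binary trees on 14 internal nodes is the Catalan number C_14. So Q = C_14 = 2674440.
P − Q = 9694845 − 2674440 = 7020405.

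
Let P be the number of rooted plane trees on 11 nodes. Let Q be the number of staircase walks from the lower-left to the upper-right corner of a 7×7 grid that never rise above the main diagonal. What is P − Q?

16367

Rooted ordered (plane) trees on m nodes have m−1 edges and are counted by C_{m−1}; m = 11 gives C_10. So P = C_10 = 16796.
Sub-diagonal monotone paths from (0,0) to (7,7) biject with Dyck paths of semilength 7, giving C_7. So Q = C_7 = 429.
P − Q = 16796 − 429 = 16367.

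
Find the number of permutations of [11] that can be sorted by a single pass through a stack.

By Knuth's characterisation, the stack-sortable permutations of length 11 are the 231-avoiders, numbering C_11.
C_11 = C_10 · 2(2·10+1)/(10+2) = 16796 · 42/12 = 58786.

58786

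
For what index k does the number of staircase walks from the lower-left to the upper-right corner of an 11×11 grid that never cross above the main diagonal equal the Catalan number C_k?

11

Monotone paths in an n×n grid that stay weakly below the diagonal are counted by C_n; here n = 11.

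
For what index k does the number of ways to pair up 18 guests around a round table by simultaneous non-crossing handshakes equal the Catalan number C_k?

With 18 = 2·9 people, non-crossing handshake pairings are non-crossing perfect matchings on a circle, counted by C_9.

9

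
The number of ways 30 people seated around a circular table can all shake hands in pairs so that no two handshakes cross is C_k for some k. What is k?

With 30 = 2·15 people, non-crossing handshake pairings are non-crossing perfect matchings on a circle, counted by C_15.

15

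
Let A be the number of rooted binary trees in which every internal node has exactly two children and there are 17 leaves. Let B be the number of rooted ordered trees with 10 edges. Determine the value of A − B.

A full binary tree with L leaves has L−1 internal nodes and is counted by C_{L−1}; L = 17 gives C_16. So A = C_16 = 35357670.
A rooted plane tree with 10 edges has 11 nodes, and the count is C_10. So B = C_10 = 16796.
A − B = 35357670 − 16796 = 35340874.

35340874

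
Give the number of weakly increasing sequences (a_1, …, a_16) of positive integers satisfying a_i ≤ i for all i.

35357670

Weakly increasing sequences with a_i ≤ i biject with Dyck paths of semilength 16, so there are C_16.
C_16 = 35357670.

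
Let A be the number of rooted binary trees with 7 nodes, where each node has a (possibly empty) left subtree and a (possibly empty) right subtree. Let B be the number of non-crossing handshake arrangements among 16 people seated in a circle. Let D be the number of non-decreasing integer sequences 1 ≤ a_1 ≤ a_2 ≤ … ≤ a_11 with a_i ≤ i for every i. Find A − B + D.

There are C_n binary search tree shapes on n keys; with n = 7 that is C_7. So A = C_7 = 429.
With 16 = 2·8 people, non-crossing handshake pairings are non-crossing perfect matchings on a circle, counted by C_8. So B = C_8 = 1430.
Such sub-staircase sequences of length n are counted by C_n; here n = 11. So D = C_11 = 58786.
A − B + D = 429 − 1430 + 58786 = 57785.

57785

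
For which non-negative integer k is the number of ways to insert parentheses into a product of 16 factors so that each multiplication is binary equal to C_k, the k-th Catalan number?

Ways to associate a product of 16 factors correspond to binary trees on 16 leaves, so the count is C_15.

15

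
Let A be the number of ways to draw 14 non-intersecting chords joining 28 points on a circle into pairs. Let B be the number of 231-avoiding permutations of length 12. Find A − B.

2466428

Non-crossing perfect matchings of 2n points on a circle are counted by C_n; with 28 points, n = 14. So A = C_14 = 2674440.
For any fixed pattern of length 3, the pattern-avoiding permutations of [12] number C_12. So B = C_12 = 208012.
A − B = 2674440 − 208012 = 2466428.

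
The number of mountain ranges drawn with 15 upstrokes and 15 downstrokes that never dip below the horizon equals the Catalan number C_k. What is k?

Dyck paths of semilength n (length 2n) are counted by C_n; here n = 15.

15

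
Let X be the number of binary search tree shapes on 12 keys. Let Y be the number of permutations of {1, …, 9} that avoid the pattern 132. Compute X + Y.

There are C_n binary search tree shapes on n keys; with n = 12 that is C_12. So X = C_12 = 208012.
Permutations of [n] avoiding any single length-3 pattern are counted by C_n; here n = 9. So Y = C_9 = 4862.
X + Y = 208012 + 4862 = 212874.

212874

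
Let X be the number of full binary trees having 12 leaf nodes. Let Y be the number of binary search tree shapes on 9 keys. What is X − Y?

Full binary trees with 12 leaves have 12−1 = 11 internal nodes, so there are C_11 of them. So X = C_11 = 58786.
Binary trees (left/right distinguished) on n nodes are counted by C_n; here n = 9. So Y = C_9 = 4862.
X − Y = 58786 − 4862 = 53924.

53924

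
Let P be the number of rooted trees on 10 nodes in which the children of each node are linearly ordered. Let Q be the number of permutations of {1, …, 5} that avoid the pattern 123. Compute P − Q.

4820

A rooted plane tree on 10 nodes has 9 edges, and such trees are counted by C_9. So P = C_9 = 4862.
Permutations of [n] avoiding any single length-3 pattern are counted by C_n; here n = 5. So Q = C_5 = 42.
P − Q = 4862 − 42 = 4820.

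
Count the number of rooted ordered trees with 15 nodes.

A rooted plane tree on 15 nodes has 14 edges, and such trees are counted by C_14.
C_14 = 2674440.

2674440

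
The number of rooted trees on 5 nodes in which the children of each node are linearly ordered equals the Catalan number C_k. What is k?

A rooted plane tree on 5 nodes has 4 edges, and such trees are counted by C_4.

4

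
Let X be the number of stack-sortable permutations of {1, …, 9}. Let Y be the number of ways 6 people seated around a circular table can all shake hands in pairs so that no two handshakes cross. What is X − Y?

4857

Stack-sortable permutations are exactly the 231-avoiding ones, counted by C_n; here n = 9. So X = C_9 = 4862.
Non-crossing handshake pairings of 2n people are counted by C_n; 6 people gives n = 3. So Y = C_3 = 5.
X − Y = 4862 − 5 = 4857.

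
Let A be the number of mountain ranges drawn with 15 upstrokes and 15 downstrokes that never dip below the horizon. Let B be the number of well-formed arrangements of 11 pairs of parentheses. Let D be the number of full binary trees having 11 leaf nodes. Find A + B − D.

A Dyck path with 15 up-steps and 15 down-steps has semilength 15, so there are C_15 of them. So A = C_15 = 9694845.
A balanced arrangement of 11 bracket pairs is a Dyck word of semilength 11, so the count is C_11. So B = C_11 = 58786.
Full binary trees with 11 leaves have 11−1 = 10 internal nodes, so there are C_10 of them. So D = C_10 = 16796.
A + B − D = 9694845 + 58786 − 16796 = 9736835.

9736835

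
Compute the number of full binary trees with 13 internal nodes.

742900

The number of full binary trees on 13 internal nodes is the Catalan number C_13.
C_13 = C_12 · 2(2·12+1)/(12+2) = 208012 · 50/14 = 742900.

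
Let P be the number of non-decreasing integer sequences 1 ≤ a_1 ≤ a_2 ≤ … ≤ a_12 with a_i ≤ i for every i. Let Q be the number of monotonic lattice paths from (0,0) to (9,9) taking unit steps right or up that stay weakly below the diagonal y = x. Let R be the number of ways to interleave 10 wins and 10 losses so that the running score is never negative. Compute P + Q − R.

Weakly increasing sequences with a_i ≤ i biject with Dyck paths of semilength 12, so there are C_12. So P = C_12 = 208012.
Monotone paths in an n×n grid that stay weakly below the diagonal are counted by C_n; here n = 9. So Q = C_9 = 4862.
Ballot sequences with n votes each where one side never trails are Dyck words, counted by C_n; here n = 10. So R = C_10 = 16796.
P + Q − R = 208012 + 4862 − 16796 = 196078.

196078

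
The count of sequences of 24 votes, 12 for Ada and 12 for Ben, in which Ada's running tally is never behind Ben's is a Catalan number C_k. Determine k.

Reading a vote for the leader as '(' and for the other as ')' turns such a sequence into a balanced string of 12 pairs, so the count is C_12.

12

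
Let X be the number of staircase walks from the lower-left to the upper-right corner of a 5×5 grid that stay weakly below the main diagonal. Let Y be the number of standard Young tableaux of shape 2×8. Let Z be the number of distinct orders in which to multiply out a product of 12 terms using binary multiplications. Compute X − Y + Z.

Monotone paths in an n×n grid that stay weakly below the diagonal are counted by C_n; here n = 5. So X = C_5 = 42.
Standard Young tableaux of shape 2×n are counted by C_n; here n = 8. So Y = C_8 = 1430.
Parenthesizations of m factors correspond to full binary trees with m leaves, counted by C_{m−1}; m = 12 gives C_11. So Z = C_11 = 58786.
X − Y + Z = 42 − 1430 + 58786 = 57398.

57398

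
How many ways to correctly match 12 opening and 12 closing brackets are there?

208012

With 12 pairs the number of balanced bracket strings is the Catalan number C_12.
C_12 = 208012.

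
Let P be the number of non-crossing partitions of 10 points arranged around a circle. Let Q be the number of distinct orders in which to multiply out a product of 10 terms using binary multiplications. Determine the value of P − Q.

The non-crossing partitions of [10] form a lattice of size C_10. So P = C_10 = 16796.
Bracketing 10 factors into binary products is counted by C_{10−1} = C_9. So Q = C_9 = 4862.
P − Q = 16796 − 4862 = 11934.

11934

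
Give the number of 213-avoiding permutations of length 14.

2674440

Permutations of [n] avoiding any single length-3 pattern are counted by C_n; here n = 14.
C_14 = C_13 · 2(2·13+1)/(13+2) = 742900 · 54/15 = 2674440.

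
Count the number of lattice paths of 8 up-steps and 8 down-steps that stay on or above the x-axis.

Paths of 8 up- and 8 down-steps that never dip below the axis are Dyck paths; their count is C_8.
C_8 = C_7 · 2(2·7+1)/(7+2) = 429 · 30/9 = 1430.

1430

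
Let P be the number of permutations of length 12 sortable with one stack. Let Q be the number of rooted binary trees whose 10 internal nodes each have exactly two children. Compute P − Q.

191216

By Knuth's characterisation, the stack-sortable permutations of length 12 are the 231-avoiders, numbering C_12. So P = C_12 = 208012.
Full binary trees with n internal nodes are counted by C_n; here n = 10. So Q = C_10 = 16796.
P − Q = 208012 − 16796 = 191216.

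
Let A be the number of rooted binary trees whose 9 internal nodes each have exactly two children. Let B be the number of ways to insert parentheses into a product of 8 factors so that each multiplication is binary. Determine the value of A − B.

Full binary trees with n internal nodes are counted by C_n; here n = 9. So A = C_9 = 4862.
Bracketing 8 factors into binary products is counted by C_{8−1} = C_7. So B = C_7 = 429.
A − B = 4862 − 429 = 4433.

4433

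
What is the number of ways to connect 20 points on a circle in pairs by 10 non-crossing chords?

Pairing 20 circle points by 10 non-crossing chords gives C_10 matchings.
C_10 = 16796.

16796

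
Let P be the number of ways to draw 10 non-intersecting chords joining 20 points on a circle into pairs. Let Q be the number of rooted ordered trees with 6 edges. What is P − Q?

Pairing 20 circle points by 10 non-crossing chords gives C_10 matchings. So P = C_10 = 16796.
A rooted plane tree with 6 edges has 7 nodes, and the count is C_6. So Q = C_6 = 132.
P − Q = 16796 − 132 = 16664.

16664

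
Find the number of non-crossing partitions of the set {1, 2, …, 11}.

Non-crossing partitions of an n-element set are counted by C_n; here n = 11.
C_11 = C(22,11)/12 = 705432/12 = 58786.

58786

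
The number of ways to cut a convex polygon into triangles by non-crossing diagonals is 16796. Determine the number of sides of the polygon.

12

Triangulations of a convex m-gon are counted by C_{m−2}. Since C_10 = 16796, the index is 10.
So m − 2 = 10, giving m = 12 sides.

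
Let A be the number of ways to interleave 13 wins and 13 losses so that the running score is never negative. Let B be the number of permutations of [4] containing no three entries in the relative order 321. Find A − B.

742886

Ballot sequences with n votes each where one side never trails are Dyck words, counted by C_n; here n = 13. So A = C_13 = 742900.
Permutations of [n] avoiding any single length-3 pattern are counted by C_n; here n = 4. So B = C_4 = 14.
A − B = 742900 − 14 = 742886.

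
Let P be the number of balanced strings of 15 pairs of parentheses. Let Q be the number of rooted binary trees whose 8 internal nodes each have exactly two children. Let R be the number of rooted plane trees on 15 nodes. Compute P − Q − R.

7018975

Balanced strings of n pairs of brackets are counted by C_n; here n = 15. So P = C_15 = 9694845.
Full binary trees with n internal nodes are counted by C_n; here n = 8. So Q = C_8 = 1430.
Rooted ordered (plane) trees on m nodes have m−1 edges and are counted by C_{m−1}; m = 15 gives C_14. So R = C_14 = 2674440.
P − Q − R = 9694845 − 1430 − 2674440 = 7018975.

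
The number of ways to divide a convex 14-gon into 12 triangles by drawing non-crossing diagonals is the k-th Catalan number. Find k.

12

The number of triangulations of a 14-gon is the Catalan number C_12 (index = sides − 2).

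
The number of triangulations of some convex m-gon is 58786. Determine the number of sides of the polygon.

Triangulations of a convex m-gon are counted by C_{m−2}. Since C_11 = 58786, the index is 11.
So m − 2 = 11, giving m = 13 sides.

13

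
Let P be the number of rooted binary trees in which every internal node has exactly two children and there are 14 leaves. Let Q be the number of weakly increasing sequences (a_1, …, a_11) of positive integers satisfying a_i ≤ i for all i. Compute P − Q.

684114

Full binary trees with 14 leaves have 14−1 = 13 internal nodes, so there are C_13 of them. So P = C_13 = 742900.
Weakly increasing sequences with a_i ≤ i biject with Dyck paths of semilength 11, so there are C_11. So Q = C_11 = 58786.
P − Q = 742900 − 58786 = 684114.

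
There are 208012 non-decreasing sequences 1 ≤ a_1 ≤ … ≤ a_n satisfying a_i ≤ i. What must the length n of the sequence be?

Such sub-staircase sequences of length n are counted by C_n. The Catalan number equal to 208012 is C_12.

12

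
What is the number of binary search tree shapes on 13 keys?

Binary trees (left/right distinguished) on n nodes are counted by C_n; here n = 13.
C_13 = 742900.

742900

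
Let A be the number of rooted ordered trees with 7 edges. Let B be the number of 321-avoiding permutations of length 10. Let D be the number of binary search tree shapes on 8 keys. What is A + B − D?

15795

A rooted plane tree with 7 edges has 8 nodes, and the count is C_7. So A = C_7 = 429.
For any fixed pattern of length 3, the pattern-avoiding permutations of [10] number C_10. So B = C_10 = 16796.
Rooted binary trees with 8 nodes (each child slot possibly empty) number C_8. So D = C_8 = 1430.
A + B − D = 429 + 16796 − 1430 = 15795.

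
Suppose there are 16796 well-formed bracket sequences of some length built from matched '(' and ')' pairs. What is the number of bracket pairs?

Balanced strings of n bracket-pairs are counted by C_n. Since C_10 = 16796, the index is 10.

10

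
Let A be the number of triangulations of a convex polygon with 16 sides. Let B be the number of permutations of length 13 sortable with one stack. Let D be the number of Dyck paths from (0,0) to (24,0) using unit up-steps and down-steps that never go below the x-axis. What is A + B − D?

Triangulations of a convex m-gon are counted by C_{m−2}; with m = 16 this is C_14. So A = C_14 = 2674440.
By Knuth's characterisation, the stack-sortable permutations of length 13 are the 231-avoiders, numbering C_13. So B = C_13 = 742900.
Dyck paths of semilength n (length 2n) are counted by C_n; here n = 12. So D = C_12 = 208012.
A + B − D = 2674440 + 742900 − 208012 = 3209328.

3209328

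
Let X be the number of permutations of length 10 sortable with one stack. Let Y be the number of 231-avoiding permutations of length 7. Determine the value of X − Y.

Stack-sortable permutations are exactly the 231-avoiding ones, counted by C_n; here n = 10. So X = C_10 = 16796.
Permutations of [n] avoiding any single length-3 pattern are counted by C_n; here n = 7. So Y = C_7 = 429.
X − Y = 16796 − 429 = 16367.

16367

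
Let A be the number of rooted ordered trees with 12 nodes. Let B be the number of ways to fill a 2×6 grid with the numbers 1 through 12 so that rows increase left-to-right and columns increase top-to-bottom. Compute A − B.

58654

Rooted ordered (plane) trees on m nodes have m−1 edges and are counted by C_{m−1}; m = 12 gives C_11. So A = C_11 = 58786.
By the hook-length formula (or a Dyck-path bijection), SYT of shape 2×6 number C_6. So B = C_6 = 132.
A − B = 58786 − 132 = 58654.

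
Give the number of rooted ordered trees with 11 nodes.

A rooted plane tree on 11 nodes has 10 edges, and such trees are counted by C_10.
C_10 = C(20,10)/11 = 184756/11 = 16796.

16796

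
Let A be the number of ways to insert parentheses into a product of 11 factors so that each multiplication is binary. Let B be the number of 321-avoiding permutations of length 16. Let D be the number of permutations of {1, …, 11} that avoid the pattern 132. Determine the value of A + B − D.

35315680

Bracketing 11 factors into binary products is counted by C_{11−1} = C_10. So A = C_10 = 16796.
Permutations of [n] avoiding any single length-3 pattern are counted by C_n; here n = 16. So B = C_16 = 35357670.
For any fixed pattern of length 3, the pattern-avoiding permutations of [11] number C_11. So D = C_11 = 58786.
A + B − D = 16796 + 35357670 − 58786 = 35315680.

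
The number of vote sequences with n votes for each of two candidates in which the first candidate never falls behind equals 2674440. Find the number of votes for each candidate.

14

Such ballot sequences with n votes each are counted by C_n. The Catalan number equal to 2674440 is C_14.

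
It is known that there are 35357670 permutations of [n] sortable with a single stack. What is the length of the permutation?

Stack-sortable permutations of [n] are counted by C_n. Since C_16 = 35357670, the index is 16.

16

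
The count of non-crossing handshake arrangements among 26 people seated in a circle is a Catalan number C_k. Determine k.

Non-crossing handshake pairings of 2n people are counted by C_n; 26 people gives n = 13.

13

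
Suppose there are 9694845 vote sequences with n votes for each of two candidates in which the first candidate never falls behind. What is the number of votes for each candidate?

15

Such ballot sequences with n votes each are counted by C_n. The Catalan number equal to 9694845 is C_15.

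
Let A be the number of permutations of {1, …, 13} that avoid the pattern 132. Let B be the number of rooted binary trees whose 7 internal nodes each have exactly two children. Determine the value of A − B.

742471

For any fixed pattern of length 3, the pattern-avoiding permutations of [13] number C_13. So A = C_13 = 742900.
The number of full binary trees on 7 internal nodes is the Catalan number C_7. So B = C_7 = 429.
A − B = 742900 − 429 = 742471.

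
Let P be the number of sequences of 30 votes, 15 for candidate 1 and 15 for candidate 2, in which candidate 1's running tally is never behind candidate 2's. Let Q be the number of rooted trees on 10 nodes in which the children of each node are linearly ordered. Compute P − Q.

9689983

Reading a vote for the leader as '(' and for the other as ')' turns such a sequence into a balanced string of 15 pairs, so the count is C_15. So P = C_15 = 9694845.
A rooted plane tree on 10 nodes has 9 edges, and such trees are counted by C_9. So Q = C_9 = 4862.
P − Q = 9694845 − 4862 = 9689983.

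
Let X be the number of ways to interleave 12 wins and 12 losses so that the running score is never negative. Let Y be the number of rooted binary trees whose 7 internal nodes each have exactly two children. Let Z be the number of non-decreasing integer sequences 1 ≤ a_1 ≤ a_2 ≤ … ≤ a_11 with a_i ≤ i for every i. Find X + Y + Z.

Reading a vote for the leader as '(' and for the other as ')' turns such a sequence into a balanced string of 12 pairs, so the count is C_12. So X = C_12 = 208012.
The number of full binary trees on 7 internal nodes is the Catalan number C_7. So Y = C_7 = 429.
Weakly increasing sequences with a_i ≤ i biject with Dyck paths of semilength 11, so there are C_11. So Z = C_11 = 58786.
X + Y + Z = 208012 + 429 + 58786 = 267227.

267227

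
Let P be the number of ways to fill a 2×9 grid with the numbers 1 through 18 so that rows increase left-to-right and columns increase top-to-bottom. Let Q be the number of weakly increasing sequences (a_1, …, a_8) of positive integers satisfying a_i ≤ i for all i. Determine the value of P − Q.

3432

By the hook-length formula (or a Dyck-path bijection), SYT of shape 2×9 number C_9. So P = C_9 = 4862.
Such sub-staircase sequences of length n are counted by C_n; here n = 8. So Q = C_8 = 1430.
P − Q = 4862 − 1430 = 3432.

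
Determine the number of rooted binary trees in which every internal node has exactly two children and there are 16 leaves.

Full binary trees with 16 leaves have 16−1 = 15 internal nodes, so there are C_15 of them.
C_15 = C(30,15)/16 = 155117520/16 = 9694845.

9694845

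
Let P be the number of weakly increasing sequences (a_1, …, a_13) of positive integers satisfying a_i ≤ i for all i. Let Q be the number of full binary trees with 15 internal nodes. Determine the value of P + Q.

10437745

Such sub-staircase sequences of length n are counted by C_n; here n = 13. So P = C_13 = 742900.
Full binary trees with n internal nodes are counted by C_n; here n = 15. So Q = C_15 = 9694845.
P + Q = 742900 + 9694845 = 10437745.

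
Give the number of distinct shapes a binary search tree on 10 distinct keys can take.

Rooted binary trees with 10 nodes (each child slot possibly empty) number C_10.
C_10 = C(20,10)/11 = 184756/11 = 16796.

16796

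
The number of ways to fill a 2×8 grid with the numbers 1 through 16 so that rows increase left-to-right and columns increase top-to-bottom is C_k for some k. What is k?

Standard Young tableaux of shape 2×n are counted by C_n; here n = 8.

8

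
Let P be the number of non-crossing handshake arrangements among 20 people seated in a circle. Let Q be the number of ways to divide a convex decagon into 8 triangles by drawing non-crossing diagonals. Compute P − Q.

With 20 = 2·10 people, non-crossing handshake pairings are non-crossing perfect matchings on a circle, counted by C_10. So P = C_10 = 16796.
A convex 10-gon is triangulated into 8 triangles, and the number of such triangulations is the Catalan number C_{10−2} = C_8. So Q = C_8 = 1430.
P − Q = 16796 − 1430 = 15366.

15366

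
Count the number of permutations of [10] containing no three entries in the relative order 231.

16796

For any fixed pattern of length 3, the pattern-avoiding permutations of [10] number C_10.
C_10 = C_9 · 2(2·9+1)/(9+2) = 4862 · 38/11 = 16796.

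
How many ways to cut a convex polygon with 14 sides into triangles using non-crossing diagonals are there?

208012

A convex 14-gon is triangulated into 12 triangles, and the number of such triangulations is the Catalan number C_{14−2} = C_12.
C_12 = C_11 · 2(2·11+1)/(11+2) = 58786 · 46/13 = 208012.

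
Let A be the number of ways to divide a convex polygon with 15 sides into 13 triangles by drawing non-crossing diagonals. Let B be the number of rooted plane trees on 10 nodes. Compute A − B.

738038

Triangulations of a convex m-gon are counted by C_{m−2}; with m = 15 this is C_13. So A = C_13 = 742900.
Rooted ordered (plane) trees on m nodes have m−1 edges and are counted by C_{m−1}; m = 10 gives C_9. So B = C_9 = 4862.
A − B = 742900 − 4862 = 738038.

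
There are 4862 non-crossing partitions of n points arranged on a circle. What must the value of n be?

9

Non-crossing partitions of [n] are counted by C_n. Since C_9 = 4862, the index is 9.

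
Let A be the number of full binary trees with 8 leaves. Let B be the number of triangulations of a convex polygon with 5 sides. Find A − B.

424

A full binary tree with L leaves has L−1 internal nodes and is counted by C_{L−1}; L = 8 gives C_7. So A = C_7 = 429.
A convex 5-gon is triangulated into 3 triangles, and the number of such triangulations is the Catalan number C_{5−2} = C_3. So B = C_3 = 5.
A − B = 429 − 5 = 424.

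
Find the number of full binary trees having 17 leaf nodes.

35357670

A full binary tree with L leaves has L−1 internal nodes and is counted by C_{L−1}; L = 17 gives C_16.
C_16 = C_15 · 2(2·15+1)/(15+2) = 9694845 · 62/17 = 35357670.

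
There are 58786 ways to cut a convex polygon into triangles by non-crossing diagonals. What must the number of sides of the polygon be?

13

Triangulations of a convex m-gon are counted by C_{m−2}, and C_11 = 58786.
So m − 2 = 11, giving m = 13 sides.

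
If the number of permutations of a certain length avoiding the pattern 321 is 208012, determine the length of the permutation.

Permutations of [n] avoiding a fixed length-3 pattern are counted by C_n. Since C_12 = 208012, the index is 12.

12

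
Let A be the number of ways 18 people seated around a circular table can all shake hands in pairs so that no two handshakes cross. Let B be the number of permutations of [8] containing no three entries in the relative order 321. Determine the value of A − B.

3432

With 18 = 2·9 people, non-crossing handshake pairings are non-crossing perfect matchings on a circle, counted by C_9. So A = C_9 = 4862.
For any fixed pattern of length 3, the pattern-avoiding permutations of [8] number C_8. So B = C_8 = 1430.
A − B = 4862 − 1430 = 3432.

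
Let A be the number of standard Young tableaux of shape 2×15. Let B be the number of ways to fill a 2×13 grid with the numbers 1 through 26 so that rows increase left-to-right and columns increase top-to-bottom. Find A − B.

8951945

By the hook-length formula (or a Dyck-path bijection), SYT of shape 2×15 number C_15. So A = C_15 = 9694845.
Standard Young tableaux of shape 2×n are counted by C_n; here n = 13. So B = C_13 = 742900.
A − B = 9694845 − 742900 = 8951945.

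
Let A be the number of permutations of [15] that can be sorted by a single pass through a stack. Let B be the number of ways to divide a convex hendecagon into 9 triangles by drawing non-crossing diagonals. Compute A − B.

By Knuth's characterisation, the stack-sortable permutations of length 15 are the 231-avoiders, numbering C_15. So A = C_15 = 9694845.
A convex 11-gon is triangulated into 9 triangles, and the number of such triangulations is the Catalan number C_{11−2} = C_9. So B = C_9 = 4862.
A − B = 9694845 − 4862 = 9689983.

9689983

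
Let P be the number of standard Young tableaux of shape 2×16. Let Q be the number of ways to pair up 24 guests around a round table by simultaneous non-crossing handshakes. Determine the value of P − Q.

By the hook-length formula (or a Dyck-path bijection), SYT of shape 2×16 number C_16. So P = C_16 = 35357670.
With 24 = 2·12 people, non-crossing handshake pairings are non-crossing perfect matchings on a circle, counted by C_12. So Q = C_12 = 208012.
P − Q = 35357670 − 208012 = 35149658.

35149658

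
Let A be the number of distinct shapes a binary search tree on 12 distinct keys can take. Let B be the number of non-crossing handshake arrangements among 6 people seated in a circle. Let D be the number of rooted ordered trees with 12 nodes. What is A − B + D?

266793

There are C_n binary search tree shapes on n keys; with n = 12 that is C_12. So A = C_12 = 208012.
Non-crossing handshake pairings of 2n people are counted by C_n; 6 people gives n = 3. So B = C_3 = 5.
Rooted ordered (plane) trees on m nodes have m−1 edges and are counted by C_{m−1}; m = 12 gives C_11. So D = C_11 = 58786.
A − B + D = 208012 − 5 + 58786 = 266793.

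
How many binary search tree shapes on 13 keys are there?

There are C_n binary search tree shapes on n keys; with n = 13 that is C_13.
C_13 = C(26,13)/14 = 10400600/14 = 742900.

742900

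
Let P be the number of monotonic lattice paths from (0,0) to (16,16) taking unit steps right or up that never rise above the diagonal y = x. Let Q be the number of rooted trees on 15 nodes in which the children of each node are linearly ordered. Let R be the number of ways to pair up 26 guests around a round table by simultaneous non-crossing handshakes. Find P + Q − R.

37289210

Sub-diagonal monotone paths from (0,0) to (16,16) biject with Dyck paths of semilength 16, giving C_16. So P = C_16 = 35357670.
A rooted plane tree on 15 nodes has 14 edges, and such trees are counted by C_14. So Q = C_14 = 2674440.
With 26 = 2·13 people, non-crossing handshake pairings are non-crossing perfect matchings on a circle, counted by C_13. So R = C_13 = 742900.
P + Q − R = 35357670 + 2674440 − 742900 = 37289210.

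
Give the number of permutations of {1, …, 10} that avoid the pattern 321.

For any fixed pattern of length 3, the pattern-avoiding permutations of [10] number C_10.
C_10 = C_9 · 2(2·9+1)/(9+2) = 4862 · 38/11 = 16796.

16796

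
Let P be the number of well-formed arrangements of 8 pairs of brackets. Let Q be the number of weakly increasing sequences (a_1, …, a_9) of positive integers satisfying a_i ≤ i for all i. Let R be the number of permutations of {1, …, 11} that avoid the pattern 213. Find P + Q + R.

65078

A balanced arrangement of 8 bracket pairs is a Dyck word of semilength 8, so the count is C_8. So P = C_8 = 1430.
Weakly increasing sequences with a_i ≤ i biject with Dyck paths of semilength 9, so there are C_9. So Q = C_9 = 4862.
Permutations of [n] avoiding any single length-3 pattern are counted by C_n; here n = 11. So R = C_11 = 58786.
P + Q + R = 1430 + 4862 + 58786 = 65078.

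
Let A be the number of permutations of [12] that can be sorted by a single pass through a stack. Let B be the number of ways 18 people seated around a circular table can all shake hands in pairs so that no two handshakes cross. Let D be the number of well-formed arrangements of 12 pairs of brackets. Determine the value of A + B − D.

Stack-sortable permutations are exactly the 231-avoiding ones, counted by C_n; here n = 12. So A = C_12 = 208012.
With 18 = 2·9 people, non-crossing handshake pairings are non-crossing perfect matchings on a circle, counted by C_9. So B = C_9 = 4862.
Balanced strings of n pairs of brackets are counted by C_n; here n = 12. So D = C_12 = 208012.
A + B − D = 208012 + 4862 − 208012 = 4862.

4862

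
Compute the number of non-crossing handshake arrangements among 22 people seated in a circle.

With 22 = 2·11 people, non-crossing handshake pairings are non-crossing perfect matchings on a circle, counted by C_11.
C_11 = C_10 · 2(2·10+1)/(10+2) = 16796 · 42/12 = 58786.

58786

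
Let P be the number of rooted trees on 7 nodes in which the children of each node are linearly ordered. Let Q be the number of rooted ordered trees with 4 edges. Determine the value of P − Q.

118

Rooted ordered (plane) trees on m nodes have m−1 edges and are counted by C_{m−1}; m = 7 gives C_6. So P = C_6 = 132.
Rooted ordered trees with n edges are counted by C_n; here n = 4. So Q = C_4 = 14.
P − Q = 132 − 14 = 118.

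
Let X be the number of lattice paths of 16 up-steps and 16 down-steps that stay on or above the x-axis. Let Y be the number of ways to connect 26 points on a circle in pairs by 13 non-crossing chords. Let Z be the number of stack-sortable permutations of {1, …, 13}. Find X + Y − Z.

Dyck paths of semilength n (length 2n) are counted by C_n; here n = 16. So X = C_16 = 35357670.
Non-crossing perfect matchings of 2n points on a circle are counted by C_n; with 26 points, n = 13. So Y = C_13 = 742900.
Stack-sortable permutations are exactly the 231-avoiding ones, counted by C_n; here n = 13. So Z = C_13 = 742900.
X + Y − Z = 35357670 + 742900 − 742900 = 35357670.

35357670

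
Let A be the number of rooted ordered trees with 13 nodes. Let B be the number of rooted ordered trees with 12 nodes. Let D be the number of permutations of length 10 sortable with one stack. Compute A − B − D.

A rooted plane tree on 13 nodes has 12 edges, and such trees are counted by C_12. So A = C_12 = 208012.
A rooted plane tree on 12 nodes has 11 edges, and such trees are counted by C_11. So B = C_11 = 58786.
By Knuth's characterisation, the stack-sortable permutations of length 10 are the 231-avoiders, numbering C_10. So D = C_10 = 16796.
A − B − D = 208012 − 58786 − 16796 = 132430.

132430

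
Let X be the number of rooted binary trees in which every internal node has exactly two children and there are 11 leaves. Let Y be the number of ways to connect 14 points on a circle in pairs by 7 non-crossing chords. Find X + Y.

Full binary trees with 11 leaves have 11−1 = 10 internal nodes, so there are C_10 of them. So X = C_10 = 16796.
Pairing 14 circle points by 7 non-crossing chords gives C_7 matchings. So Y = C_7 = 429.
X + Y = 16796 + 429 = 17225.

17225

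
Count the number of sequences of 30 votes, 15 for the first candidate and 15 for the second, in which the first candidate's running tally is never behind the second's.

Reading a vote for the leader as '(' and for the other as ')' turns such a sequence into a balanced string of 15 pairs, so the count is C_15.
C_15 = 9694845.

9694845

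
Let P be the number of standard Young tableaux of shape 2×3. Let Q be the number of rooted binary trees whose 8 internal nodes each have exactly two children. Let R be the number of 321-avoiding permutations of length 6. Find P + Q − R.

1303

By the hook-length formula (or a Dyck-path bijection), SYT of shape 2×3 number C_3. So P = C_3 = 5.
Full binary trees with n internal nodes are counted by C_n; here n = 8. So Q = C_8 = 1430.
For any fixed pattern of length 3, the pattern-avoiding permutations of [6] number C_6. So R = C_6 = 132.
P + Q − R = 5 + 1430 − 132 = 1303.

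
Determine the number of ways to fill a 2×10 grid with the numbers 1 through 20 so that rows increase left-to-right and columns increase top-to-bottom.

By the hook-length formula (or a Dyck-path bijection), SYT of shape 2×10 number C_10.
C_10 = C(20,10)/11 = 184756/11 = 16796.

16796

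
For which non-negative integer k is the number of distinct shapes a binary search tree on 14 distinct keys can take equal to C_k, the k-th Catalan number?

14

There are C_n binary search tree shapes on n keys; with n = 14 that is C_14.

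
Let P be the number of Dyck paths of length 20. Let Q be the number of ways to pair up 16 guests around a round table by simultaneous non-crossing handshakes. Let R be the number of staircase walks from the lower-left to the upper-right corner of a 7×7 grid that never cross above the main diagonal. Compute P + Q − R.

A Dyck path with 10 up-steps and 10 down-steps has semilength 10, so there are C_10 of them. So P = C_10 = 16796.
Non-crossing handshake pairings of 2n people are counted by C_n; 16 people gives n = 8. So Q = C_8 = 1430.
Sub-diagonal monotone paths from (0,0) to (7,7) biject with Dyck paths of semilength 7, giving C_7. So R = C_7 = 429.
P + Q − R = 16796 + 1430 − 429 = 17797.

17797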